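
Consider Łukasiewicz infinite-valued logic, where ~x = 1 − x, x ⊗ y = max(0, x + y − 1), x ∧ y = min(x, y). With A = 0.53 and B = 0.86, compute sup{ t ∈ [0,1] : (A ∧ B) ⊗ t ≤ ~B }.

A ∧ B = min(0.53, 0.86) = 0.53
So the left factor is A ∧ B = 0.53.
~B = 1 − 0.86 = 0.14
So the right-hand bound is ~B = 0.14.
The residuum of the Łukasiewicz t-norm gives the supremum: min(1, 1 − 0.53 + 0.14).
1 − 0.53 + 0.14 = 0.61, so t = min(1, 0.61) = 0.61.
Check: 0.53 ⊗ 0.61 = max(0, 0.14) = 0.14 ≤ 0.14.

0.61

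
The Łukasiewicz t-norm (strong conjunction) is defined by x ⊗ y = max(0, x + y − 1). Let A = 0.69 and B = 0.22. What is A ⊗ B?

A ⊗ B = max(0, 0.69 + 0.22 − 1) = max(0, -0.09) = 0.00
For comparison, the Gödel (minimum) t-norm min(x, y) would give 0.22.

0.00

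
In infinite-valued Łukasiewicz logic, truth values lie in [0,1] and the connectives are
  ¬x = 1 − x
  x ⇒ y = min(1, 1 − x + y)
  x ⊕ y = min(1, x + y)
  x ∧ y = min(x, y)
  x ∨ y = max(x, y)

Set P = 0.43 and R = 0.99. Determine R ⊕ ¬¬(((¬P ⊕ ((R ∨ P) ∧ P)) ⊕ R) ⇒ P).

¬P = 1 − 0.43 = 0.57
R ∨ P = max(0.99, 0.43) = 0.99
(R ∨ P) ∧ P = min(0.99, 0.43) = 0.43
¬P ⊕ ((R ∨ P) ∧ P) = min(1, 0.57 + 0.43) = min(1, 1.00) = 1.00
(¬P ⊕ ((R ∨ P) ∧ P)) ⊕ R = min(1, 1.00 + 0.99) = min(1, 1.99) = 1.00
((¬P ⊕ ((R ∨ P) ∧ P)) ⊕ R) ⇒ P = min(1, 1 − 1.00 + 0.43) = min(1, 0.43) = 0.43
¬(((¬P ⊕ ((R ∨ P) ∧ P)) ⊕ R) ⇒ P) = 1 − 0.43 = 0.57
¬¬(((¬P ⊕ ((R ∨ P) ∧ P)) ⊕ R) ⇒ P) = 1 − 0.57 = 0.43
R ⊕ ¬¬(((¬P ⊕ ((R ∨ P) ∧ P)) ⊕ R) ⇒ P) = min(1, 0.99 + 0.43) = min(1, 1.42) = 1.00

1.00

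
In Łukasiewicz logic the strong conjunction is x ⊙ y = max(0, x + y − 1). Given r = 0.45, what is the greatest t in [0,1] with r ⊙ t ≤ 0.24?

The residuum of the Łukasiewicz t-norm gives the supremum: min(1, 1 − 0.45 + 0.24).
1 − 0.45 + 0.24 = 0.79, so t = min(1, 0.79) = 0.79.
Check: 0.45 ⊙ 0.79 = max(0, 0.24) = 0.24 ≤ 0.24.

0.79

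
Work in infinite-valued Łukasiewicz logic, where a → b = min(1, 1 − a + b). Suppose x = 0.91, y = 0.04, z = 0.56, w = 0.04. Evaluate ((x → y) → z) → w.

x → y = min(1, 1 − 0.91 + 0.04) = min(1, 0.13) = 0.13
(x → y) → z = min(1, 1 − 0.13 + 0.56) = min(1, 1.43) = 1.00
((x → y) → z) → w = min(1, 1 − 1.00 + 0.04) = min(1, 0.04) = 0.04

0.04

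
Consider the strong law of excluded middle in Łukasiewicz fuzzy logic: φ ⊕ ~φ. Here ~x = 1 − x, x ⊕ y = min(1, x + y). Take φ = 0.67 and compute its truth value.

~φ = 1 − 0.67 = 0.33
φ ⊕ ~φ = min(1, 0.67 + 0.33) = min(1, 1.00) = 1.00
(As expected: always 1 in Ł∞ since a ⊕ (1−a) = 1.)

1.00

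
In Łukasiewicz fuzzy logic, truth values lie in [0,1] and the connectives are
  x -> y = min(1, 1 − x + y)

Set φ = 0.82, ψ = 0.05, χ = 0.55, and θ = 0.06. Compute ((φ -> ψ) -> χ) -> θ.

φ -> ψ = min(1, 1 − 0.82 + 0.05) = min(1, 0.23) = 0.23
(φ -> ψ) -> χ = min(1, 1 − 0.23 + 0.55) = min(1, 1.32) = 1.00
((φ -> ψ) -> χ) -> θ = min(1, 1 − 1.00 + 0.06) = min(1, 0.06) = 0.06

0.06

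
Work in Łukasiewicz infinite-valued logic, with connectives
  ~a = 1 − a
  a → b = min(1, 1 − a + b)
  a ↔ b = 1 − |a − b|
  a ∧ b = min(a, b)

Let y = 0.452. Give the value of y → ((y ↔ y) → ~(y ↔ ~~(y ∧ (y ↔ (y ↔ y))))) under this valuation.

y ↔ y = 1 − |0.452 − 0.452| = 1 − 0.000 = 1.000
y ↔ (y ↔ y) = 1 − |0.452 − 1.000| = 1 − 0.548 = 0.452
y ∧ (y ↔ (y ↔ y)) = min(0.452, 0.452) = 0.452
~(y ∧ (y ↔ (y ↔ y))) = 1 − 0.452 = 0.548
~~(y ∧ (y ↔ (y ↔ y))) = 1 − 0.548 = 0.452
y ↔ ~~(y ∧ (y ↔ (y ↔ y))) = 1 − |0.452 − 0.452| = 1 − 0.000 = 1.000
~(y ↔ ~~(y ∧ (y ↔ (y ↔ y)))) = 1 − 1.000 = 0.000
(y ↔ y) → ~(y ↔ ~~(y ∧ (y ↔ (y ↔ y)))) = min(1, 1 − 1.000 + 0.000) = min(1, 0.000) = 0.000
y → ((y ↔ y) → ~(y ↔ ~~(y ∧ (y ↔ (y ↔ y))))) = min(1, 1 − 0.452 + 0.000) = min(1, 0.548) = 0.548

0.548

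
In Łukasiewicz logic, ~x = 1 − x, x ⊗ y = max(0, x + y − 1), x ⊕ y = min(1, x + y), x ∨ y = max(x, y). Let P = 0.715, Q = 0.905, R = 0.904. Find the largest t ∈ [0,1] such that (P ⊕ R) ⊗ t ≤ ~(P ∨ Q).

0.095

P ⊕ R = min(1, 0.715 + 0.904) = min(1, 1.619) = 1.000
So the left factor is P ⊕ R = 1.000.
P ∨ Q = max(0.715, 0.905) = 0.905
~(P ∨ Q) = 1 − 0.905 = 0.095
So the right-hand bound is ~(P ∨ Q) = 0.095.
The residuum of the Łukasiewicz t-norm gives the supremum: min(1, 1 − 1.000 + 0.095).
1 − 1.000 + 0.095 = 0.095, so t = min(1, 0.095) = 0.095.
Check: 1.000 ⊗ 0.095 = max(0, 0.095) = 0.095 ≤ 0.095.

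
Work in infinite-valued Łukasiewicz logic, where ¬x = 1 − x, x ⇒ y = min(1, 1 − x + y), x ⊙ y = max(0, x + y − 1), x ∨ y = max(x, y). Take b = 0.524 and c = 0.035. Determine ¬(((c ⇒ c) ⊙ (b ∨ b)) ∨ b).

c ⇒ c = min(1, 1 − 0.035 + 0.035) = min(1, 1.000) = 1.000
b ∨ b = max(0.524, 0.524) = 0.524
(c ⇒ c) ⊙ (b ∨ b) = max(0, 1.000 + 0.524 − 1) = max(0, 0.524) = 0.524
((c ⇒ c) ⊙ (b ∨ b)) ∨ b = max(0.524, 0.524) = 0.524
¬(((c ⇒ c) ⊙ (b ∨ b)) ∨ b) = 1 − 0.524 = 0.476

0.476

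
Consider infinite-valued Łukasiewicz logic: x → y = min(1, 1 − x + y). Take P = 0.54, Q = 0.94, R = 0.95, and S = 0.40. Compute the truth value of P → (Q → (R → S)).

0.97

R → S = min(1, 1 − 0.95 + 0.40) = min(1, 0.45) = 0.45
Q → (R → S) = min(1, 1 − 0.94 + 0.45) = min(1, 0.51) = 0.51
P → (Q → (R → S)) = min(1, 1 − 0.54 + 0.51) = min(1, 0.97) = 0.97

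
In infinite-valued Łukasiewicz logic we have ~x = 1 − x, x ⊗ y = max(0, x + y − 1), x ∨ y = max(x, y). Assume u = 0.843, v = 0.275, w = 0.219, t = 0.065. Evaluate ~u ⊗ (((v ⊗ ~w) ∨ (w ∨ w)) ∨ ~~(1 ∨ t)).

~u = 1 − 0.843 = 0.157
~w = 1 − 0.219 = 0.781
v ⊗ ~w = max(0, 0.275 + 0.781 − 1) = max(0, 0.056) = 0.056
w ∨ w = max(0.219, 0.219) = 0.219
(v ⊗ ~w) ∨ (w ∨ w) = max(0.056, 0.219) = 0.219
1 ∨ t = max(1.000, 0.065) = 1.000
~(1 ∨ t) = 1 − 1.000 = 0.000
~~(1 ∨ t) = 1 − 0.000 = 1.000
((v ⊗ ~w) ∨ (w ∨ w)) ∨ ~~(1 ∨ t) = max(0.219, 1.000) = 1.000
~u ⊗ (((v ⊗ ~w) ∨ (w ∨ w)) ∨ ~~(1 ∨ t)) = max(0, 0.157 + 1.000 − 1) = max(0, 0.157) = 0.157

0.157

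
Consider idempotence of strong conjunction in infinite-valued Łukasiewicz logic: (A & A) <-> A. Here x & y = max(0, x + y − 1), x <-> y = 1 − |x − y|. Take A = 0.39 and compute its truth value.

A & A = max(0, 0.39 + 0.39 − 1) = max(0, -0.22) = 0.00
(A & A) <-> A = 1 − |0.00 − 0.39| = 1 − 0.39 = 0.61
(The value 0.61 < 1 shows this instance is not satisfied; fails in Ł∞ since a ⊗ a = max(0, 2a−1) ≠ a in general.)

0.61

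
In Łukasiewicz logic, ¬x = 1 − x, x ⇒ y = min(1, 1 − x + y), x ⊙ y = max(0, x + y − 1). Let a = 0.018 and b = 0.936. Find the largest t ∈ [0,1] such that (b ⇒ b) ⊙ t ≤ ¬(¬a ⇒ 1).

0.000

b ⇒ b = min(1, 1 − 0.936 + 0.936) = min(1, 1.000) = 1.000
So the left factor is b ⇒ b = 1.000.
¬a = 1 − 0.018 = 0.982
¬a ⇒ 1 = min(1, 1 − 0.982 + 1.000) = min(1, 1.018) = 1.000
¬(¬a ⇒ 1) = 1 − 1.000 = 0.000
So the right-hand bound is ¬(¬a ⇒ 1) = 0.000.
The residuum of the Łukasiewicz t-norm gives the supremum: min(1, 1 − 1.000 + 0.000).
1 − 1.000 + 0.000 = 0.000, so t = min(1, 0.000) = 0.000.
Check: 1.000 ⊙ 0.000 = max(0, 0.000) = 0.000 ≤ 0.000.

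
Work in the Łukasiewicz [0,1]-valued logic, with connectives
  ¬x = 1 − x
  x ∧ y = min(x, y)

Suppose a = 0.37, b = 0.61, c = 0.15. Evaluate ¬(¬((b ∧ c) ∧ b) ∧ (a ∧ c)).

0.85

b ∧ c = min(0.61, 0.15) = 0.15
(b ∧ c) ∧ b = min(0.15, 0.61) = 0.15
¬((b ∧ c) ∧ b) = 1 − 0.15 = 0.85
a ∧ c = min(0.37, 0.15) = 0.15
¬((b ∧ c) ∧ b) ∧ (a ∧ c) = min(0.85, 0.15) = 0.15
¬(¬((b ∧ c) ∧ b) ∧ (a ∧ c)) = 1 − 0.15 = 0.85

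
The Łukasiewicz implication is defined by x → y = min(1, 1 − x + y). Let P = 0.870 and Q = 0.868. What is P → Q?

0.998

P → Q = min(1, 1 − 0.870 + 0.868) = min(1, 0.998) = 0.998
For comparison, the Gödel implication (1 if x ≤ y else y) would give 0.868.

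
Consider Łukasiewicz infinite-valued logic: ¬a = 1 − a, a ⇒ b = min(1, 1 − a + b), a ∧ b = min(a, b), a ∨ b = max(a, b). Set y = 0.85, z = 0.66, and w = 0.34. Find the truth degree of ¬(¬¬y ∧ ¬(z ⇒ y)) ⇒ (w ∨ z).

¬y = 1 − 0.85 = 0.15
¬¬y = 1 − 0.15 = 0.85
z ⇒ y = min(1, 1 − 0.66 + 0.85) = min(1, 1.19) = 1.00
¬(z ⇒ y) = 1 − 1.00 = 0.00
¬¬y ∧ ¬(z ⇒ y) = min(0.85, 0.00) = 0.00
¬(¬¬y ∧ ¬(z ⇒ y)) = 1 − 0.00 = 1.00
w ∨ z = max(0.34, 0.66) = 0.66
¬(¬¬y ∧ ¬(z ⇒ y)) ⇒ (w ∨ z) = min(1, 1 − 1.00 + 0.66) = min(1, 0.66) = 0.66

0.66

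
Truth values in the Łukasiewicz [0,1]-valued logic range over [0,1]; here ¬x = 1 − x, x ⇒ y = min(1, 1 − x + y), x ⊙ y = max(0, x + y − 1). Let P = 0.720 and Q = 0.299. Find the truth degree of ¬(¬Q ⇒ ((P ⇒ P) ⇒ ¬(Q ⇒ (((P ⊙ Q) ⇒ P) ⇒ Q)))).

¬Q = 1 − 0.299 = 0.701
P ⇒ P = min(1, 1 − 0.720 + 0.720) = min(1, 1.000) = 1.000
P ⊙ Q = max(0, 0.720 + 0.299 − 1) = max(0, 0.019) = 0.019
(P ⊙ Q) ⇒ P = min(1, 1 − 0.019 + 0.720) = min(1, 1.701) = 1.000
((P ⊙ Q) ⇒ P) ⇒ Q = min(1, 1 − 1.000 + 0.299) = min(1, 0.299) = 0.299
Q ⇒ (((P ⊙ Q) ⇒ P) ⇒ Q) = min(1, 1 − 0.299 + 0.299) = min(1, 1.000) = 1.000
¬(Q ⇒ (((P ⊙ Q) ⇒ P) ⇒ Q)) = 1 − 1.000 = 0.000
(P ⇒ P) ⇒ ¬(Q ⇒ (((P ⊙ Q) ⇒ P) ⇒ Q)) = min(1, 1 − 1.000 + 0.000) = min(1, 0.000) = 0.000
¬Q ⇒ ((P ⇒ P) ⇒ ¬(Q ⇒ (((P ⊙ Q) ⇒ P) ⇒ Q))) = min(1, 1 − 0.701 + 0.000) = min(1, 0.299) = 0.299
¬(¬Q ⇒ ((P ⇒ P) ⇒ ¬(Q ⇒ (((P ⊙ Q) ⇒ P) ⇒ Q)))) = 1 − 0.299 = 0.701

0.701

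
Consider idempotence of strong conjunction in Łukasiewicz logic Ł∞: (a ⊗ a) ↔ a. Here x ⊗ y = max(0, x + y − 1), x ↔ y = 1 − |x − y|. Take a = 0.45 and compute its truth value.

a ⊗ a = max(0, 0.45 + 0.45 − 1) = max(0, -0.10) = 0.00
(a ⊗ a) ↔ a = 1 − |0.00 − 0.45| = 1 − 0.45 = 0.55
(The value 0.55 < 1 shows this instance is not satisfied; fails in Ł∞ since a ⊗ a = max(0, 2a−1) ≠ a in general.)

0.55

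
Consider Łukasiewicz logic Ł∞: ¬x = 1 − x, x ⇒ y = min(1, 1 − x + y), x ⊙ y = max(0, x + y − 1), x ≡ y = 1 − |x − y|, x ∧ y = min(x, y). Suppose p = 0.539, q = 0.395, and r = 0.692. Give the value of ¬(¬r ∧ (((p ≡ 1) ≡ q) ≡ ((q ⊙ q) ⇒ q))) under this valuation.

¬r = 1 − 0.692 = 0.308
p ≡ 1 = 1 − |0.539 − 1.000| = 1 − 0.461 = 0.539
(p ≡ 1) ≡ q = 1 − |0.539 − 0.395| = 1 − 0.144 = 0.856
q ⊙ q = max(0, 0.395 + 0.395 − 1) = max(0, -0.210) = 0.000
(q ⊙ q) ⇒ q = min(1, 1 − 0.000 + 0.395) = min(1, 1.395) = 1.000
((p ≡ 1) ≡ q) ≡ ((q ⊙ q) ⇒ q) = 1 − |0.856 − 1.000| = 1 − 0.144 = 0.856
¬r ∧ (((p ≡ 1) ≡ q) ≡ ((q ⊙ q) ⇒ q)) = min(0.308, 0.856) = 0.308
¬(¬r ∧ (((p ≡ 1) ≡ q) ≡ ((q ⊙ q) ⇒ q))) = 1 − 0.308 = 0.692

0.692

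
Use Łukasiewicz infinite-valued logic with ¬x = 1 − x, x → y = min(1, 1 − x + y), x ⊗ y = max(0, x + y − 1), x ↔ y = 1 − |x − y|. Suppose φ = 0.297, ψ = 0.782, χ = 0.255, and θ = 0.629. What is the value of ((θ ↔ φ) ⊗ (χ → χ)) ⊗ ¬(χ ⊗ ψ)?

0.631

θ ↔ φ = 1 − |0.629 − 0.297| = 1 − 0.332 = 0.668
χ → χ = min(1, 1 − 0.255 + 0.255) = min(1, 1.000) = 1.000
(θ ↔ φ) ⊗ (χ → χ) = max(0, 0.668 + 1.000 − 1) = max(0, 0.668) = 0.668
χ ⊗ ψ = max(0, 0.255 + 0.782 − 1) = max(0, 0.037) = 0.037
¬(χ ⊗ ψ) = 1 − 0.037 = 0.963
((θ ↔ φ) ⊗ (χ → χ)) ⊗ ¬(χ ⊗ ψ) = max(0, 0.668 + 0.963 − 1) = max(0, 0.631) = 0.631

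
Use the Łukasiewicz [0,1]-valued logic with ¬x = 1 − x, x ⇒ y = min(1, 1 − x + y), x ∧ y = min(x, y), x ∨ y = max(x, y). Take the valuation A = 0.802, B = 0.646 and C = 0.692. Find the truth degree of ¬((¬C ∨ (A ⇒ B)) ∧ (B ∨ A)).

¬C = 1 − 0.692 = 0.308
A ⇒ B = min(1, 1 − 0.802 + 0.646) = min(1, 0.844) = 0.844
¬C ∨ (A ⇒ B) = max(0.308, 0.844) = 0.844
B ∨ A = max(0.646, 0.802) = 0.802
(¬C ∨ (A ⇒ B)) ∧ (B ∨ A) = min(0.844, 0.802) = 0.802
¬((¬C ∨ (A ⇒ B)) ∧ (B ∨ A)) = 1 − 0.802 = 0.198

0.198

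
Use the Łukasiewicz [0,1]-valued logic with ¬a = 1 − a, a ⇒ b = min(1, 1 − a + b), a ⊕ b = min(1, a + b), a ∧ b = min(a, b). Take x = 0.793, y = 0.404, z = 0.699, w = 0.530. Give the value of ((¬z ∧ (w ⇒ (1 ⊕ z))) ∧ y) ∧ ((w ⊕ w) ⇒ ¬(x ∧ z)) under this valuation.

0.301

¬z = 1 − 0.699 = 0.301
1 ⊕ z = min(1, 1.000 + 0.699) = min(1, 1.699) = 1.000
w ⇒ (1 ⊕ z) = min(1, 1 − 0.530 + 1.000) = min(1, 1.470) = 1.000
¬z ∧ (w ⇒ (1 ⊕ z)) = min(0.301, 1.000) = 0.301
(¬z ∧ (w ⇒ (1 ⊕ z))) ∧ y = min(0.301, 0.404) = 0.301
w ⊕ w = min(1, 0.530 + 0.530) = min(1, 1.060) = 1.000
x ∧ z = min(0.793, 0.699) = 0.699
¬(x ∧ z) = 1 − 0.699 = 0.301
(w ⊕ w) ⇒ ¬(x ∧ z) = min(1, 1 − 1.000 + 0.301) = min(1, 0.301) = 0.301
((¬z ∧ (w ⇒ (1 ⊕ z))) ∧ y) ∧ ((w ⊕ w) ⇒ ¬(x ∧ z)) = min(0.301, 0.301) = 0.301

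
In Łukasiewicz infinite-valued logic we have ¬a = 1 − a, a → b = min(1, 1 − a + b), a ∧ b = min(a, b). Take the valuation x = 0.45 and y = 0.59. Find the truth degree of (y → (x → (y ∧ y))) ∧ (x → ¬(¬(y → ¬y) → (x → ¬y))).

y ∧ y = min(0.59, 0.59) = 0.59
x → (y ∧ y) = min(1, 1 − 0.45 + 0.59) = min(1, 1.14) = 1.00
y → (x → (y ∧ y)) = min(1, 1 − 0.59 + 1.00) = min(1, 1.41) = 1.00
¬y = 1 − 0.59 = 0.41
y → ¬y = min(1, 1 − 0.59 + 0.41) = min(1, 0.82) = 0.82
¬(y → ¬y) = 1 − 0.82 = 0.18
x → ¬y = min(1, 1 − 0.45 + 0.41) = min(1, 0.96) = 0.96
¬(y → ¬y) → (x → ¬y) = min(1, 1 − 0.18 + 0.96) = min(1, 1.78) = 1.00
¬(¬(y → ¬y) → (x → ¬y)) = 1 − 1.00 = 0.00
x → ¬(¬(y → ¬y) → (x → ¬y)) = min(1, 1 − 0.45 + 0.00) = min(1, 0.55) = 0.55
(y → (x → (y ∧ y))) ∧ (x → ¬(¬(y → ¬y) → (x → ¬y))) = min(1.00, 0.55) = 0.55

0.55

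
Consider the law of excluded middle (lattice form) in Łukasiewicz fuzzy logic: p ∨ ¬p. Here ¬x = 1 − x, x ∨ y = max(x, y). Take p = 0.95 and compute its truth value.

¬p = 1 − 0.95 = 0.05
p ∨ ¬p = max(0.95, 0.05) = 0.95
(The value 0.95 < 1 shows this instance is not satisfied; not a Ł∞-tautology — its value is max(a, 1−a).)

0.95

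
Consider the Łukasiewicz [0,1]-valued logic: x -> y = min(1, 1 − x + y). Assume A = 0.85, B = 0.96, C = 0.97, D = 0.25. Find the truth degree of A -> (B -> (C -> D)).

C -> D = min(1, 1 − 0.97 + 0.25) = min(1, 0.28) = 0.28
B -> (C -> D) = min(1, 1 − 0.96 + 0.28) = min(1, 0.32) = 0.32
A -> (B -> (C -> D)) = min(1, 1 − 0.85 + 0.32) = min(1, 0.47) = 0.47

0.47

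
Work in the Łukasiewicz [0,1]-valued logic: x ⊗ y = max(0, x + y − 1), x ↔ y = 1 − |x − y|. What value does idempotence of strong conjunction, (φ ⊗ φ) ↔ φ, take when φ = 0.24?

0.76

φ ⊗ φ = max(0, 0.24 + 0.24 − 1) = max(0, -0.52) = 0.00
(φ ⊗ φ) ↔ φ = 1 − |0.00 − 0.24| = 1 − 0.24 = 0.76
(The value 0.76 < 1 shows this instance is not satisfied; fails in Ł∞ since a ⊗ a = max(0, 2a−1) ≠ a in general.)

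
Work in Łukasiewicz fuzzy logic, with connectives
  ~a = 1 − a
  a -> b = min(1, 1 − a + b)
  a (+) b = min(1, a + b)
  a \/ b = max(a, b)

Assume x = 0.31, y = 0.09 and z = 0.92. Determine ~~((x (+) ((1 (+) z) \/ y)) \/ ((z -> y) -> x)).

1.00

1 (+) z = min(1, 1.00 + 0.92) = min(1, 1.92) = 1.00
(1 (+) z) \/ y = max(1.00, 0.09) = 1.00
x (+) ((1 (+) z) \/ y) = min(1, 0.31 + 1.00) = min(1, 1.31) = 1.00
z -> y = min(1, 1 − 0.92 + 0.09) = min(1, 0.17) = 0.17
(z -> y) -> x = min(1, 1 − 0.17 + 0.31) = min(1, 1.14) = 1.00
(x (+) ((1 (+) z) \/ y)) \/ ((z -> y) -> x) = max(1.00, 1.00) = 1.00
~((x (+) ((1 (+) z) \/ y)) \/ ((z -> y) -> x)) = 1 − 1.00 = 0.00
~~((x (+) ((1 (+) z) \/ y)) \/ ((z -> y) -> x)) = 1 − 0.00 = 1.00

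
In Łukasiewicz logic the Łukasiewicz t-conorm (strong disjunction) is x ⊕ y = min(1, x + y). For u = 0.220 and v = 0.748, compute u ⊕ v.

u ⊕ v = min(1, 0.220 + 0.748) = min(1, 0.968) = 0.968
For comparison, the Gödel t-conorm max(x, y) would give 0.748.

0.968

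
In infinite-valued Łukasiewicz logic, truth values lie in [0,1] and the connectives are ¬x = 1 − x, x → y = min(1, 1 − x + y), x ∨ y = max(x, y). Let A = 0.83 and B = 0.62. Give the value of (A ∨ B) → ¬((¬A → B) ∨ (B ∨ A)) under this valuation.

0.17

A ∨ B = max(0.83, 0.62) = 0.83
¬A = 1 − 0.83 = 0.17
¬A → B = min(1, 1 − 0.17 + 0.62) = min(1, 1.45) = 1.00
B ∨ A = max(0.62, 0.83) = 0.83
(¬A → B) ∨ (B ∨ A) = max(1.00, 0.83) = 1.00
¬((¬A → B) ∨ (B ∨ A)) = 1 − 1.00 = 0.00
(A ∨ B) → ¬((¬A → B) ∨ (B ∨ A)) = min(1, 1 − 0.83 + 0.00) = min(1, 0.17) = 0.17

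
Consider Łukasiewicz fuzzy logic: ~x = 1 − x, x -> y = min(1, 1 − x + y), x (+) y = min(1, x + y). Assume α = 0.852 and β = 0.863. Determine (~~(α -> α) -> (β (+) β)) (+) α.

1.000

α -> α = min(1, 1 − 0.852 + 0.852) = min(1, 1.000) = 1.000
~(α -> α) = 1 − 1.000 = 0.000
~~(α -> α) = 1 − 0.000 = 1.000
β (+) β = min(1, 0.863 + 0.863) = min(1, 1.726) = 1.000
~~(α -> α) -> (β (+) β) = min(1, 1 − 1.000 + 1.000) = min(1, 1.000) = 1.000
(~~(α -> α) -> (β (+) β)) (+) α = min(1, 1.000 + 0.852) = min(1, 1.852) = 1.000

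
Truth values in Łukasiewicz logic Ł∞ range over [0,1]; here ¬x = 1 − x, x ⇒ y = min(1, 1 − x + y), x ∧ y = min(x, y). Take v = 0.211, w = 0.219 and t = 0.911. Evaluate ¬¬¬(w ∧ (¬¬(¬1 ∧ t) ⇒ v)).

0.781

¬1 = 1 − 1.000 = 0.000
¬1 ∧ t = min(0.000, 0.911) = 0.000
¬(¬1 ∧ t) = 1 − 0.000 = 1.000
¬¬(¬1 ∧ t) = 1 − 1.000 = 0.000
¬¬(¬1 ∧ t) ⇒ v = min(1, 1 − 0.000 + 0.211) = min(1, 1.211) = 1.000
w ∧ (¬¬(¬1 ∧ t) ⇒ v) = min(0.219, 1.000) = 0.219
¬(w ∧ (¬¬(¬1 ∧ t) ⇒ v)) = 1 − 0.219 = 0.781
¬¬(w ∧ (¬¬(¬1 ∧ t) ⇒ v)) = 1 − 0.781 = 0.219
¬¬¬(w ∧ (¬¬(¬1 ∧ t) ⇒ v)) = 1 − 0.219 = 0.781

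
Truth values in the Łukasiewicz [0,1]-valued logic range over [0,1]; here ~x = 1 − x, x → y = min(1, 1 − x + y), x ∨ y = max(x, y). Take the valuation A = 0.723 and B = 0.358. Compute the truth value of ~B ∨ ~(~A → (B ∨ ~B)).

0.642

~B = 1 − 0.358 = 0.642
~A = 1 − 0.723 = 0.277
B ∨ ~B = max(0.358, 0.642) = 0.642
~A → (B ∨ ~B) = min(1, 1 − 0.277 + 0.642) = min(1, 1.365) = 1.000
~(~A → (B ∨ ~B)) = 1 − 1.000 = 0.000
~B ∨ ~(~A → (B ∨ ~B)) = max(0.642, 0.000) = 0.642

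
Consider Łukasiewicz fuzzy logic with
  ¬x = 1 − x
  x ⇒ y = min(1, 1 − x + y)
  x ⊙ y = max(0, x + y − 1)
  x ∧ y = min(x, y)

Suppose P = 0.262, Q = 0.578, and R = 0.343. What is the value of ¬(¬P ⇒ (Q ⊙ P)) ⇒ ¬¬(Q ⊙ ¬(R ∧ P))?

0.578

¬P = 1 − 0.262 = 0.738
Q ⊙ P = max(0, 0.578 + 0.262 − 1) = max(0, -0.160) = 0.000
¬P ⇒ (Q ⊙ P) = min(1, 1 − 0.738 + 0.000) = min(1, 0.262) = 0.262
¬(¬P ⇒ (Q ⊙ P)) = 1 − 0.262 = 0.738
R ∧ P = min(0.343, 0.262) = 0.262
¬(R ∧ P) = 1 − 0.262 = 0.738
Q ⊙ ¬(R ∧ P) = max(0, 0.578 + 0.738 − 1) = max(0, 0.316) = 0.316
¬(Q ⊙ ¬(R ∧ P)) = 1 − 0.316 = 0.684
¬¬(Q ⊙ ¬(R ∧ P)) = 1 − 0.684 = 0.316
¬(¬P ⇒ (Q ⊙ P)) ⇒ ¬¬(Q ⊙ ¬(R ∧ P)) = min(1, 1 − 0.738 + 0.316) = min(1, 0.578) = 0.578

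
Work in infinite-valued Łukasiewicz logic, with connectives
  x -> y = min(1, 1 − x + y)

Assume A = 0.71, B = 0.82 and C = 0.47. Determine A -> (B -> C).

B -> C = min(1, 1 − 0.82 + 0.47) = min(1, 0.65) = 0.65
A -> (B -> C) = min(1, 1 − 0.71 + 0.65) = min(1, 0.94) = 0.94

0.94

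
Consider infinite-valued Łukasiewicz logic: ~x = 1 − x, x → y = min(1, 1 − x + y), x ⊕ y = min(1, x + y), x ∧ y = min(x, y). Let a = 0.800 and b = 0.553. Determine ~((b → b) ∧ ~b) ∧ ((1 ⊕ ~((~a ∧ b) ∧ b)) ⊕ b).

b → b = min(1, 1 − 0.553 + 0.553) = min(1, 1.000) = 1.000
~b = 1 − 0.553 = 0.447
(b → b) ∧ ~b = min(1.000, 0.447) = 0.447
~((b → b) ∧ ~b) = 1 − 0.447 = 0.553
~a = 1 − 0.800 = 0.200
~a ∧ b = min(0.200, 0.553) = 0.200
(~a ∧ b) ∧ b = min(0.200, 0.553) = 0.200
~((~a ∧ b) ∧ b) = 1 − 0.200 = 0.800
1 ⊕ ~((~a ∧ b) ∧ b) = min(1, 1.000 + 0.800) = min(1, 1.800) = 1.000
(1 ⊕ ~((~a ∧ b) ∧ b)) ⊕ b = min(1, 1.000 + 0.553) = min(1, 1.553) = 1.000
~((b → b) ∧ ~b) ∧ ((1 ⊕ ~((~a ∧ b) ∧ b)) ⊕ b) = min(0.553, 1.000) = 0.553

0.553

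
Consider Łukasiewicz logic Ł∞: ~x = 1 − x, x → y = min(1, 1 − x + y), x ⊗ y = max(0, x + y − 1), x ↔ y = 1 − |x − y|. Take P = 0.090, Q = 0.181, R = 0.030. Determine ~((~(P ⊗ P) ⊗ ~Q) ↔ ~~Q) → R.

P ⊗ P = max(0, 0.090 + 0.090 − 1) = max(0, -0.820) = 0.000
~(P ⊗ P) = 1 − 0.000 = 1.000
~Q = 1 − 0.181 = 0.819
~(P ⊗ P) ⊗ ~Q = max(0, 1.000 + 0.819 − 1) = max(0, 0.819) = 0.819
~~Q = 1 − 0.819 = 0.181
(~(P ⊗ P) ⊗ ~Q) ↔ ~~Q = 1 − |0.819 − 0.181| = 1 − 0.638 = 0.362
~((~(P ⊗ P) ⊗ ~Q) ↔ ~~Q) = 1 − 0.362 = 0.638
~((~(P ⊗ P) ⊗ ~Q) ↔ ~~Q) → R = min(1, 1 − 0.638 + 0.030) = min(1, 0.392) = 0.392

0.392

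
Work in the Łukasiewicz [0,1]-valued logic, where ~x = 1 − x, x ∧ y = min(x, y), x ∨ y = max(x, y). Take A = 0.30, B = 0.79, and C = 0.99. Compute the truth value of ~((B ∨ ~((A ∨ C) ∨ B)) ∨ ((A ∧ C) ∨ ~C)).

0.21

A ∨ C = max(0.30, 0.99) = 0.99
(A ∨ C) ∨ B = max(0.99, 0.79) = 0.99
~((A ∨ C) ∨ B) = 1 − 0.99 = 0.01
B ∨ ~((A ∨ C) ∨ B) = max(0.79, 0.01) = 0.79
A ∧ C = min(0.30, 0.99) = 0.30
~C = 1 − 0.99 = 0.01
(A ∧ C) ∨ ~C = max(0.30, 0.01) = 0.30
(B ∨ ~((A ∨ C) ∨ B)) ∨ ((A ∧ C) ∨ ~C) = max(0.79, 0.30) = 0.79
~((B ∨ ~((A ∨ C) ∨ B)) ∨ ((A ∧ C) ∨ ~C)) = 1 − 0.79 = 0.21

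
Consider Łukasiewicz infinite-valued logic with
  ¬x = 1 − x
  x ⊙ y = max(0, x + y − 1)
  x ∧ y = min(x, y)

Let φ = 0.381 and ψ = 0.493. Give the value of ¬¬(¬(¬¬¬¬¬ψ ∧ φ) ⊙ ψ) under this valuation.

¬ψ = 1 − 0.493 = 0.507
¬¬ψ = 1 − 0.507 = 0.493
¬¬¬ψ = 1 − 0.493 = 0.507
¬¬¬¬ψ = 1 − 0.507 = 0.493
¬¬¬¬¬ψ = 1 − 0.493 = 0.507
¬¬¬¬¬ψ ∧ φ = min(0.507, 0.381) = 0.381
¬(¬¬¬¬¬ψ ∧ φ) = 1 − 0.381 = 0.619
¬(¬¬¬¬¬ψ ∧ φ) ⊙ ψ = max(0, 0.619 + 0.493 − 1) = max(0, 0.112) = 0.112
¬(¬(¬¬¬¬¬ψ ∧ φ) ⊙ ψ) = 1 − 0.112 = 0.888
¬¬(¬(¬¬¬¬¬ψ ∧ φ) ⊙ ψ) = 1 − 0.888 = 0.112

0.112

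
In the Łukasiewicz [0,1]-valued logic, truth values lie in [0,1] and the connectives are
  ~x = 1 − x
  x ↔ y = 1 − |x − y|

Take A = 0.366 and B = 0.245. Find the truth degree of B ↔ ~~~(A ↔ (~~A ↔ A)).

0.611

~A = 1 − 0.366 = 0.634
~~A = 1 − 0.634 = 0.366
~~A ↔ A = 1 − |0.366 − 0.366| = 1 − 0.000 = 1.000
A ↔ (~~A ↔ A) = 1 − |0.366 − 1.000| = 1 − 0.634 = 0.366
~(A ↔ (~~A ↔ A)) = 1 − 0.366 = 0.634
~~(A ↔ (~~A ↔ A)) = 1 − 0.634 = 0.366
~~~(A ↔ (~~A ↔ A)) = 1 − 0.366 = 0.634
B ↔ ~~~(A ↔ (~~A ↔ A)) = 1 − |0.245 − 0.634| = 1 − 0.389 = 0.611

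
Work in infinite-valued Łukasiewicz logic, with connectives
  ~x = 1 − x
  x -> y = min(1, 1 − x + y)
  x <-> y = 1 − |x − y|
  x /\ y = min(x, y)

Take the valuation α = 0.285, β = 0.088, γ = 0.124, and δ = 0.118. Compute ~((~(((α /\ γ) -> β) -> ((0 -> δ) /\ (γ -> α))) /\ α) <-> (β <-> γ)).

α /\ γ = min(0.285, 0.124) = 0.124
(α /\ γ) -> β = min(1, 1 − 0.124 + 0.088) = min(1, 0.964) = 0.964
0 -> δ = min(1, 1 − 0.000 + 0.118) = min(1, 1.118) = 1.000
γ -> α = min(1, 1 − 0.124 + 0.285) = min(1, 1.161) = 1.000
(0 -> δ) /\ (γ -> α) = min(1.000, 1.000) = 1.000
((α /\ γ) -> β) -> ((0 -> δ) /\ (γ -> α)) = min(1, 1 − 0.964 + 1.000) = min(1, 1.036) = 1.000
~(((α /\ γ) -> β) -> ((0 -> δ) /\ (γ -> α))) = 1 − 1.000 = 0.000
~(((α /\ γ) -> β) -> ((0 -> δ) /\ (γ -> α))) /\ α = min(0.000, 0.285) = 0.000
β <-> γ = 1 − |0.088 − 0.124| = 1 − 0.036 = 0.964
(~(((α /\ γ) -> β) -> ((0 -> δ) /\ (γ -> α))) /\ α) <-> (β <-> γ) = 1 − |0.000 − 0.964| = 1 − 0.964 = 0.036
~((~(((α /\ γ) -> β) -> ((0 -> δ) /\ (γ -> α))) /\ α) <-> (β <-> γ)) = 1 − 0.036 = 0.964

0.964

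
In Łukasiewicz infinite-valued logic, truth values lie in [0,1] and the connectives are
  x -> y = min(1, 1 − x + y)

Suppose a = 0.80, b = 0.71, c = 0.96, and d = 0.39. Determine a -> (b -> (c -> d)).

c -> d = min(1, 1 − 0.96 + 0.39) = min(1, 0.43) = 0.43
b -> (c -> d) = min(1, 1 − 0.71 + 0.43) = min(1, 0.72) = 0.72
a -> (b -> (c -> d)) = min(1, 1 − 0.80 + 0.72) = min(1, 0.92) = 0.92

0.92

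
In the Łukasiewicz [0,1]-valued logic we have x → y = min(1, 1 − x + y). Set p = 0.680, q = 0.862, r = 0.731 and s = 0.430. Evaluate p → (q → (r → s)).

1.000

r → s = min(1, 1 − 0.731 + 0.430) = min(1, 0.699) = 0.699
q → (r → s) = min(1, 1 − 0.862 + 0.699) = min(1, 0.837) = 0.837
p → (q → (r → s)) = min(1, 1 − 0.680 + 0.837) = min(1, 1.157) = 1.000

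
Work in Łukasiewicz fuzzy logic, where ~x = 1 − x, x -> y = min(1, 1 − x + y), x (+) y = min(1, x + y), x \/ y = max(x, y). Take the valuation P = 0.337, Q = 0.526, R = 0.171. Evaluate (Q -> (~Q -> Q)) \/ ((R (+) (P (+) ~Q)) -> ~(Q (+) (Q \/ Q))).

1.000

~Q = 1 − 0.526 = 0.474
~Q -> Q = min(1, 1 − 0.474 + 0.526) = min(1, 1.052) = 1.000
Q -> (~Q -> Q) = min(1, 1 − 0.526 + 1.000) = min(1, 1.474) = 1.000
P (+) ~Q = min(1, 0.337 + 0.474) = min(1, 0.811) = 0.811
R (+) (P (+) ~Q) = min(1, 0.171 + 0.811) = min(1, 0.982) = 0.982
Q \/ Q = max(0.526, 0.526) = 0.526
Q (+) (Q \/ Q) = min(1, 0.526 + 0.526) = min(1, 1.052) = 1.000
~(Q (+) (Q \/ Q)) = 1 − 1.000 = 0.000
(R (+) (P (+) ~Q)) -> ~(Q (+) (Q \/ Q)) = min(1, 1 − 0.982 + 0.000) = min(1, 0.018) = 0.018
(Q -> (~Q -> Q)) \/ ((R (+) (P (+) ~Q)) -> ~(Q (+) (Q \/ Q))) = max(1.000, 0.018) = 1.000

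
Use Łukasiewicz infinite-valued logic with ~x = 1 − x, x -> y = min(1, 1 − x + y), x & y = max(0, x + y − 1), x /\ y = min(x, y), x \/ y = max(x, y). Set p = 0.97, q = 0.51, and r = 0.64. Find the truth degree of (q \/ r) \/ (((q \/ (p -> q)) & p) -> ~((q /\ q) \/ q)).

0.98

q \/ r = max(0.51, 0.64) = 0.64
p -> q = min(1, 1 − 0.97 + 0.51) = min(1, 0.54) = 0.54
q \/ (p -> q) = max(0.51, 0.54) = 0.54
(q \/ (p -> q)) & p = max(0, 0.54 + 0.97 − 1) = max(0, 0.51) = 0.51
q /\ q = min(0.51, 0.51) = 0.51
(q /\ q) \/ q = max(0.51, 0.51) = 0.51
~((q /\ q) \/ q) = 1 − 0.51 = 0.49
((q \/ (p -> q)) & p) -> ~((q /\ q) \/ q) = min(1, 1 − 0.51 + 0.49) = min(1, 0.98) = 0.98
(q \/ r) \/ (((q \/ (p -> q)) & p) -> ~((q /\ q) \/ q)) = max(0.64, 0.98) = 0.98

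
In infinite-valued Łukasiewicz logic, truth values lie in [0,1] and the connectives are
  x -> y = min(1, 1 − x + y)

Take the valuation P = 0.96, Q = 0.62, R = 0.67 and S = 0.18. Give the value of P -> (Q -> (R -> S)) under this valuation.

0.93

R -> S = min(1, 1 − 0.67 + 0.18) = min(1, 0.51) = 0.51
Q -> (R -> S) = min(1, 1 − 0.62 + 0.51) = min(1, 0.89) = 0.89
P -> (Q -> (R -> S)) = min(1, 1 − 0.96 + 0.89) = min(1, 0.93) = 0.93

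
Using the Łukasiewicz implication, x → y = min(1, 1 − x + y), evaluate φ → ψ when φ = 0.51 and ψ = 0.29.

φ → ψ = min(1, 1 − 0.51 + 0.29) = min(1, 0.78) = 0.78
For comparison, the Gödel implication (1 if x ≤ y else y) would give 0.29.

0.78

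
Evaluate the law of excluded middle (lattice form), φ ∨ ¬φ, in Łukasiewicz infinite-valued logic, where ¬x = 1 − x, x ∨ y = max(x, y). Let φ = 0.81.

¬φ = 1 − 0.81 = 0.19
φ ∨ ¬φ = max(0.81, 0.19) = 0.81
(The value 0.81 < 1 shows this instance is not satisfied; not a Ł∞-tautology — its value is max(a, 1−a).)

0.81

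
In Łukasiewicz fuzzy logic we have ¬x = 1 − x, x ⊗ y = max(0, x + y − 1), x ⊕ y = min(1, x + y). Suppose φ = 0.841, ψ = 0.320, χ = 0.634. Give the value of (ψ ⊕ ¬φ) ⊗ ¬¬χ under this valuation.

¬φ = 1 − 0.841 = 0.159
ψ ⊕ ¬φ = min(1, 0.320 + 0.159) = min(1, 0.479) = 0.479
¬χ = 1 − 0.634 = 0.366
¬¬χ = 1 − 0.366 = 0.634
(ψ ⊕ ¬φ) ⊗ ¬¬χ = max(0, 0.479 + 0.634 − 1) = max(0, 0.113) = 0.113

0.113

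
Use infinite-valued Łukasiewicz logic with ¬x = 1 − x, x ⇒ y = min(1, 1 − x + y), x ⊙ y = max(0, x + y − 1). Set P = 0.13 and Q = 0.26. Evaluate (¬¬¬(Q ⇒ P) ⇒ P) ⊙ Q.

0.26

Q ⇒ P = min(1, 1 − 0.26 + 0.13) = min(1, 0.87) = 0.87
¬(Q ⇒ P) = 1 − 0.87 = 0.13
¬¬(Q ⇒ P) = 1 − 0.13 = 0.87
¬¬¬(Q ⇒ P) = 1 − 0.87 = 0.13
¬¬¬(Q ⇒ P) ⇒ P = min(1, 1 − 0.13 + 0.13) = min(1, 1.00) = 1.00
(¬¬¬(Q ⇒ P) ⇒ P) ⊙ Q = max(0, 1.00 + 0.26 − 1) = max(0, 0.26) = 0.26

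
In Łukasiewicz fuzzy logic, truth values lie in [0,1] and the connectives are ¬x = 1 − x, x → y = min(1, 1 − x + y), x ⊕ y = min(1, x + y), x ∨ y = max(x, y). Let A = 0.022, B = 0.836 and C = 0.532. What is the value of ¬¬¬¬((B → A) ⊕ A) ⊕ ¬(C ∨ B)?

B → A = min(1, 1 − 0.836 + 0.022) = min(1, 0.186) = 0.186
(B → A) ⊕ A = min(1, 0.186 + 0.022) = min(1, 0.208) = 0.208
¬((B → A) ⊕ A) = 1 − 0.208 = 0.792
¬¬((B → A) ⊕ A) = 1 − 0.792 = 0.208
¬¬¬((B → A) ⊕ A) = 1 − 0.208 = 0.792
¬¬¬¬((B → A) ⊕ A) = 1 − 0.792 = 0.208
C ∨ B = max(0.532, 0.836) = 0.836
¬(C ∨ B) = 1 − 0.836 = 0.164
¬¬¬¬((B → A) ⊕ A) ⊕ ¬(C ∨ B) = min(1, 0.208 + 0.164) = min(1, 0.372) = 0.372

0.372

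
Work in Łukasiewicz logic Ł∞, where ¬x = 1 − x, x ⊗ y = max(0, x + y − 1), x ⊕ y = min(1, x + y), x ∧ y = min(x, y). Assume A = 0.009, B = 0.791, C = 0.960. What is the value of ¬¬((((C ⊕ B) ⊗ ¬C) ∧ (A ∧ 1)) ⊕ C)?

0.969

C ⊕ B = min(1, 0.960 + 0.791) = min(1, 1.751) = 1.000
¬C = 1 − 0.960 = 0.040
(C ⊕ B) ⊗ ¬C = max(0, 1.000 + 0.040 − 1) = max(0, 0.040) = 0.040
A ∧ 1 = min(0.009, 1.000) = 0.009
((C ⊕ B) ⊗ ¬C) ∧ (A ∧ 1) = min(0.040, 0.009) = 0.009
(((C ⊕ B) ⊗ ¬C) ∧ (A ∧ 1)) ⊕ C = min(1, 0.009 + 0.960) = min(1, 0.969) = 0.969
¬((((C ⊕ B) ⊗ ¬C) ∧ (A ∧ 1)) ⊕ C) = 1 − 0.969 = 0.031
¬¬((((C ⊕ B) ⊗ ¬C) ∧ (A ∧ 1)) ⊕ C) = 1 − 0.031 = 0.969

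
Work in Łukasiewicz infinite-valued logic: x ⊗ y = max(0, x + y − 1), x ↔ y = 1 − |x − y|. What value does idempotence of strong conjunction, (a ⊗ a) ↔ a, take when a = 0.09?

a ⊗ a = max(0, 0.09 + 0.09 − 1) = max(0, -0.82) = 0.00
(a ⊗ a) ↔ a = 1 − |0.00 − 0.09| = 1 − 0.09 = 0.91
(The value 0.91 < 1 shows this instance is not satisfied; fails in Ł∞ since a ⊗ a = max(0, 2a−1) ≠ a in general.)

0.91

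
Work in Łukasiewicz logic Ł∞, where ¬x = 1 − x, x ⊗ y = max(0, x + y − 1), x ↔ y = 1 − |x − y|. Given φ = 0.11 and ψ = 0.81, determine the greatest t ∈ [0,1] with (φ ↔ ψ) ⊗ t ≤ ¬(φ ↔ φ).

0.70

φ ↔ ψ = 1 − |0.11 − 0.81| = 1 − 0.70 = 0.30
So the left factor is φ ↔ ψ = 0.30.
φ ↔ φ = 1 − |0.11 − 0.11| = 1 − 0.00 = 1.00
¬(φ ↔ φ) = 1 − 1.00 = 0.00
So the right-hand bound is ¬(φ ↔ φ) = 0.00.
The residuum of the Łukasiewicz t-norm gives the supremum: min(1, 1 − 0.30 + 0.00).
1 − 0.30 + 0.00 = 0.70, so t = min(1, 0.70) = 0.70.
Check: 0.30 ⊗ 0.70 = max(0, 0.00) = 0.00 ≤ 0.00.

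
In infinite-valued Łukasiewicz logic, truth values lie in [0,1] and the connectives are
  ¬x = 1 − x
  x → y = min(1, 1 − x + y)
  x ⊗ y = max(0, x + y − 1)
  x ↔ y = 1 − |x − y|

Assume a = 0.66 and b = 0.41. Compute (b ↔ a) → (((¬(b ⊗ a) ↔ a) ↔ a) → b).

0.73

b ↔ a = 1 − |0.41 − 0.66| = 1 − 0.25 = 0.75
b ⊗ a = max(0, 0.41 + 0.66 − 1) = max(0, 0.07) = 0.07
¬(b ⊗ a) = 1 − 0.07 = 0.93
¬(b ⊗ a) ↔ a = 1 − |0.93 − 0.66| = 1 − 0.27 = 0.73
(¬(b ⊗ a) ↔ a) ↔ a = 1 − |0.73 − 0.66| = 1 − 0.07 = 0.93
((¬(b ⊗ a) ↔ a) ↔ a) → b = min(1, 1 − 0.93 + 0.41) = min(1, 0.48) = 0.48
(b ↔ a) → (((¬(b ⊗ a) ↔ a) ↔ a) → b) = min(1, 1 − 0.75 + 0.48) = min(1, 0.73) = 0.73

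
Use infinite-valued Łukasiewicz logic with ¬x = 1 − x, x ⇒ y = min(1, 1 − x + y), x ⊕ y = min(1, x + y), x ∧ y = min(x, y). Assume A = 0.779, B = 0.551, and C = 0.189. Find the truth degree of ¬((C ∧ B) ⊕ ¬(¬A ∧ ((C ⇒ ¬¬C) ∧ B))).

C ∧ B = min(0.189, 0.551) = 0.189
¬A = 1 − 0.779 = 0.221
¬C = 1 − 0.189 = 0.811
¬¬C = 1 − 0.811 = 0.189
C ⇒ ¬¬C = min(1, 1 − 0.189 + 0.189) = min(1, 1.000) = 1.000
(C ⇒ ¬¬C) ∧ B = min(1.000, 0.551) = 0.551
¬A ∧ ((C ⇒ ¬¬C) ∧ B) = min(0.221, 0.551) = 0.221
¬(¬A ∧ ((C ⇒ ¬¬C) ∧ B)) = 1 − 0.221 = 0.779
(C ∧ B) ⊕ ¬(¬A ∧ ((C ⇒ ¬¬C) ∧ B)) = min(1, 0.189 + 0.779) = min(1, 0.968) = 0.968
¬((C ∧ B) ⊕ ¬(¬A ∧ ((C ⇒ ¬¬C) ∧ B))) = 1 − 0.968 = 0.032

0.032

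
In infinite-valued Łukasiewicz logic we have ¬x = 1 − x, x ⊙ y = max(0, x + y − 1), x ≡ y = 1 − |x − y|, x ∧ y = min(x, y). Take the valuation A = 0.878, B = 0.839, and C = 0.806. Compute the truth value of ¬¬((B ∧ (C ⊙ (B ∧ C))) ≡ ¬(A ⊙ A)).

0.632

B ∧ C = min(0.839, 0.806) = 0.806
C ⊙ (B ∧ C) = max(0, 0.806 + 0.806 − 1) = max(0, 0.612) = 0.612
B ∧ (C ⊙ (B ∧ C)) = min(0.839, 0.612) = 0.612
A ⊙ A = max(0, 0.878 + 0.878 − 1) = max(0, 0.756) = 0.756
¬(A ⊙ A) = 1 − 0.756 = 0.244
(B ∧ (C ⊙ (B ∧ C))) ≡ ¬(A ⊙ A) = 1 − |0.612 − 0.244| = 1 − 0.368 = 0.632
¬((B ∧ (C ⊙ (B ∧ C))) ≡ ¬(A ⊙ A)) = 1 − 0.632 = 0.368
¬¬((B ∧ (C ⊙ (B ∧ C))) ≡ ¬(A ⊙ A)) = 1 − 0.368 = 0.632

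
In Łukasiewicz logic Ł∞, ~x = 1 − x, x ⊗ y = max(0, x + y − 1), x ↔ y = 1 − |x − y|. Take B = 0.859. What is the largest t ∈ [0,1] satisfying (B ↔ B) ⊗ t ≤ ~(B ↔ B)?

B ↔ B = 1 − |0.859 − 0.859| = 1 − 0.000 = 1.000
So the left factor is B ↔ B = 1.000.
~(B ↔ B) = 1 − 1.000 = 0.000
So the right-hand bound is ~(B ↔ B) = 0.000.
The residuum of the Łukasiewicz t-norm gives the supremum: min(1, 1 − 1.000 + 0.000).
1 − 1.000 + 0.000 = 0.000, so t = min(1, 0.000) = 0.000.
Check: 1.000 ⊗ 0.000 = max(0, 0.000) = 0.000 ≤ 0.000.

0.000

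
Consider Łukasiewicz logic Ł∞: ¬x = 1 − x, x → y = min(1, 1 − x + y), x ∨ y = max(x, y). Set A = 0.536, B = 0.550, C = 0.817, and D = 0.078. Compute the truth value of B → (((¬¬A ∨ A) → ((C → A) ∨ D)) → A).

¬A = 1 − 0.536 = 0.464
¬¬A = 1 − 0.464 = 0.536
¬¬A ∨ A = max(0.536, 0.536) = 0.536
C → A = min(1, 1 − 0.817 + 0.536) = min(1, 0.719) = 0.719
(C → A) ∨ D = max(0.719, 0.078) = 0.719
(¬¬A ∨ A) → ((C → A) ∨ D) = min(1, 1 − 0.536 + 0.719) = min(1, 1.183) = 1.000
((¬¬A ∨ A) → ((C → A) ∨ D)) → A = min(1, 1 − 1.000 + 0.536) = min(1, 0.536) = 0.536
B → (((¬¬A ∨ A) → ((C → A) ∨ D)) → A) = min(1, 1 − 0.550 + 0.536) = min(1, 0.986) = 0.986

0.986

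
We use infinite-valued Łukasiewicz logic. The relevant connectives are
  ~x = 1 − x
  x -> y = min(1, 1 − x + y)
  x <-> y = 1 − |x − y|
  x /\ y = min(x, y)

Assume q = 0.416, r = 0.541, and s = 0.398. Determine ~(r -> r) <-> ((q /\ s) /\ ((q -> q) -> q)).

0.602

r -> r = min(1, 1 − 0.541 + 0.541) = min(1, 1.000) = 1.000
~(r -> r) = 1 − 1.000 = 0.000
q /\ s = min(0.416, 0.398) = 0.398
q -> q = min(1, 1 − 0.416 + 0.416) = min(1, 1.000) = 1.000
(q -> q) -> q = min(1, 1 − 1.000 + 0.416) = min(1, 0.416) = 0.416
(q /\ s) /\ ((q -> q) -> q) = min(0.398, 0.416) = 0.398
~(r -> r) <-> ((q /\ s) /\ ((q -> q) -> q)) = 1 − |0.000 − 0.398| = 1 − 0.398 = 0.602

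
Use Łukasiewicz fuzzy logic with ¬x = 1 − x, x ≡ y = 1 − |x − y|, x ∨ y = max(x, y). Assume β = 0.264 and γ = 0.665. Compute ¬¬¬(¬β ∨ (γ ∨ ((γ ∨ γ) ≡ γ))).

0.000

¬β = 1 − 0.264 = 0.736
γ ∨ γ = max(0.665, 0.665) = 0.665
(γ ∨ γ) ≡ γ = 1 − |0.665 − 0.665| = 1 − 0.000 = 1.000
γ ∨ ((γ ∨ γ) ≡ γ) = max(0.665, 1.000) = 1.000
¬β ∨ (γ ∨ ((γ ∨ γ) ≡ γ)) = max(0.736, 1.000) = 1.000
¬(¬β ∨ (γ ∨ ((γ ∨ γ) ≡ γ))) = 1 − 1.000 = 0.000
¬¬(¬β ∨ (γ ∨ ((γ ∨ γ) ≡ γ))) = 1 − 0.000 = 1.000
¬¬¬(¬β ∨ (γ ∨ ((γ ∨ γ) ≡ γ))) = 1 − 1.000 = 0.000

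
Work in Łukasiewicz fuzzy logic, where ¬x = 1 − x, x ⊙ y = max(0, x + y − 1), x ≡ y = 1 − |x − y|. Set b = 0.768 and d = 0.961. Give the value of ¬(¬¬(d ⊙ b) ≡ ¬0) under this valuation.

0.271

d ⊙ b = max(0, 0.961 + 0.768 − 1) = max(0, 0.729) = 0.729
¬(d ⊙ b) = 1 − 0.729 = 0.271
¬¬(d ⊙ b) = 1 − 0.271 = 0.729
¬0 = 1 − 0.000 = 1.000
¬¬(d ⊙ b) ≡ ¬0 = 1 − |0.729 − 1.000| = 1 − 0.271 = 0.729
¬(¬¬(d ⊙ b) ≡ ¬0) = 1 − 0.729 = 0.271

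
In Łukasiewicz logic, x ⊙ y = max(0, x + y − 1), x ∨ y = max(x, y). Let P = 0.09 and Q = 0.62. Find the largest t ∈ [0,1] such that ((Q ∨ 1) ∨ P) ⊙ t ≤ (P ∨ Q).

Q ∨ 1 = max(0.62, 1.00) = 1.00
(Q ∨ 1) ∨ P = max(1.00, 0.09) = 1.00
So the left factor is (Q ∨ 1) ∨ P = 1.00.
P ∨ Q = max(0.09, 0.62) = 0.62
So the right-hand bound is P ∨ Q = 0.62.
The residuum of the Łukasiewicz t-norm gives the supremum: min(1, 1 − 1.00 + 0.62).
1 − 1.00 + 0.62 = 0.62, so t = min(1, 0.62) = 0.62.
Check: 1.00 ⊙ 0.62 = max(0, 0.62) = 0.62 ≤ 0.62.

0.62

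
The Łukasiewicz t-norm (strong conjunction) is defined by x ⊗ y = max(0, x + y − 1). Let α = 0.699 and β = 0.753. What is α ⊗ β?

α ⊗ β = max(0, 0.699 + 0.753 − 1) = max(0, 0.452) = 0.452
For comparison, the Gödel (minimum) t-norm min(x, y) would give 0.699.

0.452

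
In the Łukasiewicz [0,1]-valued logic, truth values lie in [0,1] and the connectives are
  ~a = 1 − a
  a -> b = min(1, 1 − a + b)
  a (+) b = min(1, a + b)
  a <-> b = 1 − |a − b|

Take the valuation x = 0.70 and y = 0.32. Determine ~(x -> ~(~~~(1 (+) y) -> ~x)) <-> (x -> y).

1 (+) y = min(1, 1.00 + 0.32) = min(1, 1.32) = 1.00
~(1 (+) y) = 1 − 1.00 = 0.00
~~(1 (+) y) = 1 − 0.00 = 1.00
~~~(1 (+) y) = 1 − 1.00 = 0.00
~x = 1 − 0.70 = 0.30
~~~(1 (+) y) -> ~x = min(1, 1 − 0.00 + 0.30) = min(1, 1.30) = 1.00
~(~~~(1 (+) y) -> ~x) = 1 − 1.00 = 0.00
x -> ~(~~~(1 (+) y) -> ~x) = min(1, 1 − 0.70 + 0.00) = min(1, 0.30) = 0.30
~(x -> ~(~~~(1 (+) y) -> ~x)) = 1 − 0.30 = 0.70
x -> y = min(1, 1 − 0.70 + 0.32) = min(1, 0.62) = 0.62
~(x -> ~(~~~(1 (+) y) -> ~x)) <-> (x -> y) = 1 − |0.70 − 0.62| = 1 − 0.08 = 0.92

0.92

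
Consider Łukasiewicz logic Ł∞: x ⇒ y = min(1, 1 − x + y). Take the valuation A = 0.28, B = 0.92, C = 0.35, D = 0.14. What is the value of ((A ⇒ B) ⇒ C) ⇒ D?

0.79

A ⇒ B = min(1, 1 − 0.28 + 0.92) = min(1, 1.64) = 1.00
(A ⇒ B) ⇒ C = min(1, 1 − 1.00 + 0.35) = min(1, 0.35) = 0.35
((A ⇒ B) ⇒ C) ⇒ D = min(1, 1 − 0.35 + 0.14) = min(1, 0.79) = 0.79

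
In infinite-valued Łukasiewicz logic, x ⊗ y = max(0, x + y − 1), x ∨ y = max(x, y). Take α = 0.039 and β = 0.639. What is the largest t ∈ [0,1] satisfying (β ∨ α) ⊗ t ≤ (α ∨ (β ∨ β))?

1.000

β ∨ α = max(0.639, 0.039) = 0.639
So the left factor is β ∨ α = 0.639.
β ∨ β = max(0.639, 0.639) = 0.639
α ∨ (β ∨ β) = max(0.039, 0.639) = 0.639
So the right-hand bound is α ∨ (β ∨ β) = 0.639.
The residuum of the Łukasiewicz t-norm gives the supremum: min(1, 1 − 0.639 + 0.639).
1 − 0.639 + 0.639 = 1.000, so t = min(1, 1.000) = 1.000.
Check: 0.639 ⊗ 1.000 = max(0, 0.639) = 0.639 ≤ 0.639.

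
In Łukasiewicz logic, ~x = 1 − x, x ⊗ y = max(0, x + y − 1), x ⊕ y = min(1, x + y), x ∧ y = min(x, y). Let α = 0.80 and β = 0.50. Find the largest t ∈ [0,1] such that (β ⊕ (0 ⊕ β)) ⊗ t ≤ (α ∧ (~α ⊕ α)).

0.80

0 ⊕ β = min(1, 0.00 + 0.50) = min(1, 0.50) = 0.50
β ⊕ (0 ⊕ β) = min(1, 0.50 + 0.50) = min(1, 1.00) = 1.00
So the left factor is β ⊕ (0 ⊕ β) = 1.00.
~α = 1 − 0.80 = 0.20
~α ⊕ α = min(1, 0.20 + 0.80) = min(1, 1.00) = 1.00
α ∧ (~α ⊕ α) = min(0.80, 1.00) = 0.80
So the right-hand bound is α ∧ (~α ⊕ α) = 0.80.
The residuum of the Łukasiewicz t-norm gives the supremum: min(1, 1 − 1.00 + 0.80).
1 − 1.00 + 0.80 = 0.80, so t = min(1, 0.80) = 0.80.
Check: 1.00 ⊗ 0.80 = max(0, 0.80) = 0.80 ≤ 0.80.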